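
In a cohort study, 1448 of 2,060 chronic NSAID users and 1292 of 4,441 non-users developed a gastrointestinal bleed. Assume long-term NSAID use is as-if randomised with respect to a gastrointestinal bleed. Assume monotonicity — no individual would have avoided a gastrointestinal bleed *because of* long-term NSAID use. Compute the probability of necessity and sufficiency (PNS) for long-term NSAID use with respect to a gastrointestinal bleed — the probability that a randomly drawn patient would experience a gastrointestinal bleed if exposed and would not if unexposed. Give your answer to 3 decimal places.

p₁ = P(outcome | exposed) = 1448/2060 = 0.70291
p₀ = P(outcome | unexposed) = 1292/4441 = 0.29093
Under exogeneity and monotonicity, PNS = p₁ − p₀.
PNS = 0.70291 − 0.29093 = 0.41199

PNS ≈ 0.412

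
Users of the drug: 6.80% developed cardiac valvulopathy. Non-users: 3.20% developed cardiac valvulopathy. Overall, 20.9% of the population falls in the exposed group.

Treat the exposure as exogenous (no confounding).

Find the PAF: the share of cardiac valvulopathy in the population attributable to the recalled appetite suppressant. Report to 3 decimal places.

p₁ = 0.068, p₀ = 0.032.
Overall risk P(Y=1) = π·p₁ + (1−π)·p₀ = 0.209×0.068 + 0.791×0.032 = 0.039524.
Under exogeneity, PAF = [P(Y=1) − p₀] / P(Y=1).
PAF = (0.039524 − 0.032) / 0.039524 ≈ 0.1904

PAF ≈ 0.190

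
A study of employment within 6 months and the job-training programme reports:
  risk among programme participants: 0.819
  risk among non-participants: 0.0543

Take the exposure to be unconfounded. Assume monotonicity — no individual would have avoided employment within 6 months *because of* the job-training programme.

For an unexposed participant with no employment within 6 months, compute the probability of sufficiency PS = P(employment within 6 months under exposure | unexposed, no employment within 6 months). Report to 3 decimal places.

Let p₁ = 0.819, p₀ = 0.0543.
Under exogeneity and monotonicity, PS = (p₁ − p₀) / (1 − p₀).
PS = (0.819 − 0.0543) / (1 − 0.0543) = 0.7647 / 0.9457 ≈ 0.8086

PS ≈ 0.809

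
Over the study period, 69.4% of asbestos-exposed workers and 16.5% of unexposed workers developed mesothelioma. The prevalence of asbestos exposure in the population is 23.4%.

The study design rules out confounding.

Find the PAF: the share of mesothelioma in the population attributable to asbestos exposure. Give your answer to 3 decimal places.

p₁ = 0.694, p₀ = 0.165.
Overall risk P(Y=1) = π·p₁ + (1−π)·p₀ = 0.234×0.694 + 0.766×0.165 = 0.28879.
Under exogeneity, PAF = [P(Y=1) − p₀] / P(Y=1).
PAF = (0.28879 − 0.165) / 0.28879 ≈ 0.4286

PAF ≈ 0.429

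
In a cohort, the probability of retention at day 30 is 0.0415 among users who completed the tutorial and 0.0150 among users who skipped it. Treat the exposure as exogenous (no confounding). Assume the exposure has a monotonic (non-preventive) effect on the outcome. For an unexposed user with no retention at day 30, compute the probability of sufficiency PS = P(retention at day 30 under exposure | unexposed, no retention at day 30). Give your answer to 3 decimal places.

PS ≈ 0.027

Let p₁ = 0.0415, p₀ = 0.015.
Under exogeneity and monotonicity, PS = (p₁ − p₀) / (1 − p₀).
PS = (0.0415 − 0.015) / (1 − 0.015) = 0.0265 / 0.985 ≈ 0.0269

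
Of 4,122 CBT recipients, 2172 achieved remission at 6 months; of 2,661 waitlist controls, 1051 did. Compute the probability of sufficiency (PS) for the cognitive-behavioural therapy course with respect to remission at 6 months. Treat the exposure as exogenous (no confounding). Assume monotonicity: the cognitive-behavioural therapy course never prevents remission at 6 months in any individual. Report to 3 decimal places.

p₁ = P(outcome | exposed) = 2172/4122 = 0.52693
p₀ = P(outcome | unexposed) = 1051/2661 = 0.39496
Under exogeneity and monotonicity, PS = (p₁ − p₀) / (1 − p₀).
PS = (0.52693 − 0.39496) / (1 − 0.39496) = 0.13196 / 0.60504 ≈ 0.2181

PS ≈ 0.218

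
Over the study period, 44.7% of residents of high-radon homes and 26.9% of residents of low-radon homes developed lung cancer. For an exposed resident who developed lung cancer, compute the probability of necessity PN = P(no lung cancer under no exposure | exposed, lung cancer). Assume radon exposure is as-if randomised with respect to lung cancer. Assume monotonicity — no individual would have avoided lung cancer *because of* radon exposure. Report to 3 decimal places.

PN ≈ 0.398

p₁ = 0.447, p₀ = 0.269.
Under exogeneity and monotonicity, PN = (p₁ − p₀) / p₁.
PN = (0.447 − 0.269) / 0.447 = 0.178 / 0.447 ≈ 0.3982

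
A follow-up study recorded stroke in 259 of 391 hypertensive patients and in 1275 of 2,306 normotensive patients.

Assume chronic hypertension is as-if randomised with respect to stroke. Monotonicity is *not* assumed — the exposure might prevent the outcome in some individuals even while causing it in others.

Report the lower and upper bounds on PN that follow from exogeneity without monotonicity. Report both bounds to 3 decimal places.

p₁ = P(outcome | exposed) = 259/391 = 0.6624
p₀ = P(outcome | unexposed) = 1275/2306 = 0.55291
Under exogeneity alone the bounds on PN are max{0,(p₁−p₀)/p₁} ≤ PN ≤ min{1,(1−p₀)/p₁}.
  lower = (p₁ − p₀)/p₁ = 0.1095 / 0.6624 ≈ 0.1653
  upper = min{1, (1 − p₀)/p₁} = 0.44709 / 0.6624 ≈ 0.6750

0.165 ≤ PN ≤ 0.675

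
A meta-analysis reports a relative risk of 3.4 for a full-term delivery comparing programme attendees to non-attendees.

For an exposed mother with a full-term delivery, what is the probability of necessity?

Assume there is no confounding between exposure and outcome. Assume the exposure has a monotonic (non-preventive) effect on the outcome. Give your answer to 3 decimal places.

PN ≈ 0.706

Under exogeneity and monotonicity, PN = (RR − 1) / RR = 1 − 1/RR.
PN = (3.4 − 1) / 3.4 = 2.4 / 3.4 ≈ 0.7059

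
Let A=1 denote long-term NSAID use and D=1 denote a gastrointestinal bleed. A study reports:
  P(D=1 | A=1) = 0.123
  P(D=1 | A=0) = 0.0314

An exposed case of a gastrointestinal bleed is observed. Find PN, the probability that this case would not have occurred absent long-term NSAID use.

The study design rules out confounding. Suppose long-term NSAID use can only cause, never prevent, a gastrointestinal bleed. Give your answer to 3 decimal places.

Let p₁ = 0.123, p₀ = 0.0314.
Under exogeneity and monotonicity, PN = (p₁ − p₀) / p₁.
PN = (0.123 − 0.0314) / 0.123 = 0.0916 / 0.123 ≈ 0.7447

PN ≈ 0.745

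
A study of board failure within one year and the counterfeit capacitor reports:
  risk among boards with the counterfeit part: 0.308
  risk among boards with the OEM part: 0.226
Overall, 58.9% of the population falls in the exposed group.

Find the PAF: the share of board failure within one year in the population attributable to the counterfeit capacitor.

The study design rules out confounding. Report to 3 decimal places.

PAF ≈ 0.176

Let p₁ = 0.308, p₀ = 0.226.
Overall risk P(Y=1) = π·p₁ + (1−π)·p₀ = 0.589×0.308 + 0.411×0.226 = 0.2743.
Under exogeneity, PAF = [P(Y=1) − p₀] / P(Y=1).
PAF = (0.2743 − 0.226) / 0.2743 ≈ 0.1761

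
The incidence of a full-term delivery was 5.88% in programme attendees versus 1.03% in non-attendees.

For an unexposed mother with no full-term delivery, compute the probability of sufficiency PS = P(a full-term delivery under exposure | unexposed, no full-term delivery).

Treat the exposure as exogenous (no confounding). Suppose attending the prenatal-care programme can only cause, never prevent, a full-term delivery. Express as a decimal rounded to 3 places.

PS ≈ 0.049

p₁ = 0.0588, p₀ = 0.0103.
Under exogeneity and monotonicity, PS = (p₁ − p₀) / (1 − p₀).
PS = (0.0588 − 0.0103) / (1 − 0.0103) = 0.0485 / 0.9897 ≈ 0.0490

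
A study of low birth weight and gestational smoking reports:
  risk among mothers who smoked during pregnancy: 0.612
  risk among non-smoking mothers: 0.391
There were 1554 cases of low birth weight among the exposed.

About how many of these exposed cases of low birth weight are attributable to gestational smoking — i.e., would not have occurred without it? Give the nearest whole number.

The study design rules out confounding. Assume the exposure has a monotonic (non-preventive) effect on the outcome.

about 561 cases

Let p₁ = 0.612, p₀ = 0.391.
PN = (p₁ − p₀)/p₁ = (0.612 − 0.391) / 0.612 ≈ 0.36111.
Attributable cases ≈ PN × (exposed cases) = 0.36111 × 1554 ≈ 561.17.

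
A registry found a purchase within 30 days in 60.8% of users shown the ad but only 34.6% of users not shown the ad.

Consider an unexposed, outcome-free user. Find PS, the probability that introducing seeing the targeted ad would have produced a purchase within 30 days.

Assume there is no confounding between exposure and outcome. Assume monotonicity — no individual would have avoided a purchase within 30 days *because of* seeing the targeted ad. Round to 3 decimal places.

PS ≈ 0.401

p₁ = 0.608, p₀ = 0.346.
Under exogeneity and monotonicity, PS = (p₁ − p₀) / (1 − p₀).
PS = (0.608 − 0.346) / (1 − 0.346) = 0.262 / 0.654 ≈ 0.4006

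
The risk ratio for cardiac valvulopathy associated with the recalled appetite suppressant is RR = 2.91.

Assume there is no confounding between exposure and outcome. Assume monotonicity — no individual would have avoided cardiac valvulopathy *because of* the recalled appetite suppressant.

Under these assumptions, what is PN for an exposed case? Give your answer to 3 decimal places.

Under exogeneity and monotonicity, PN = (RR − 1) / RR = 1 − 1/RR.
PN = (2.91 − 1) / 2.91 = 1.91 / 2.91 ≈ 0.6564

PN ≈ 0.656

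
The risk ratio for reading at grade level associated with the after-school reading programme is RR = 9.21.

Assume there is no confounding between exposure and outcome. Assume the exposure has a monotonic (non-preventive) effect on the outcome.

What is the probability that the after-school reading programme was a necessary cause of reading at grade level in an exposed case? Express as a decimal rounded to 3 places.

PN ≈ 0.891

Under exogeneity and monotonicity, PN = (RR − 1) / RR = 1 − 1/RR.
PN = (9.21 − 1) / 9.21 = 8.21 / 9.21 ≈ 0.8914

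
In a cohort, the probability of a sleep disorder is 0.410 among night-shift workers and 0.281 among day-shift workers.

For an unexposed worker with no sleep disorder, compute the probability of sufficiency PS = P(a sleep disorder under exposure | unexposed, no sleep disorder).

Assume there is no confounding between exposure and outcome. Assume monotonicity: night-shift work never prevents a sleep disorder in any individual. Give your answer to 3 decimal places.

PS ≈ 0.179

Let p₁ = 0.41, p₀ = 0.281.
Under exogeneity and monotonicity, PS = (p₁ − p₀) / (1 − p₀).
PS = (0.41 − 0.281) / (1 − 0.281) = 0.129 / 0.719 ≈ 0.1794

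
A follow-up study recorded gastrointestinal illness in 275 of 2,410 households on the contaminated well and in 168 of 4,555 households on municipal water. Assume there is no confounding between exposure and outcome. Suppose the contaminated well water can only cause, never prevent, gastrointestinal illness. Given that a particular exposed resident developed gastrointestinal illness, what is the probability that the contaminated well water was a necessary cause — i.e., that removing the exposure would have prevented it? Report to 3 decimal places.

PN ≈ 0.677

p₁ = P(outcome | exposed) = 275/2410 = 0.11411
p₀ = P(outcome | unexposed) = 168/4555 = 0.036883
Under exogeneity and monotonicity, PN = (p₁ − p₀) / p₁.
PN = (0.11411 − 0.036883) / 0.11411 = 0.077225 / 0.11411 ≈ 0.6768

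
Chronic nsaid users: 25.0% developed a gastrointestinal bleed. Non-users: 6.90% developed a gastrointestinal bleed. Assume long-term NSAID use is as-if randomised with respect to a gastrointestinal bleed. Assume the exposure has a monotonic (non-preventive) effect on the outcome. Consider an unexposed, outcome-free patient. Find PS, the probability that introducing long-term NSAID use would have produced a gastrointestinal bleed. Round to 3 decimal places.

PS ≈ 0.194

p₁ = 0.25, p₀ = 0.069.
Under exogeneity and monotonicity, PS = (p₁ − p₀) / (1 − p₀).
PS = (0.25 − 0.069) / (1 − 0.069) = 0.181 / 0.931 ≈ 0.1944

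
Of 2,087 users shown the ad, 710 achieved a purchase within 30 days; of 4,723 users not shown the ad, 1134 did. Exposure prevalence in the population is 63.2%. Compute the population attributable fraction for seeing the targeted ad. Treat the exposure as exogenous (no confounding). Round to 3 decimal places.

p₁ = P(outcome | exposed) = 710/2087 = 0.3402
p₀ = P(outcome | unexposed) = 1134/4723 = 0.2401
Overall risk P(Y=1) = π·p₁ + (1−π)·p₀ = 0.632×0.3402 + 0.368×0.2401 = 0.30336.
Under exogeneity, PAF = [P(Y=1) − p₀] / P(Y=1).
PAF = (0.30336 − 0.2401) / 0.30336 ≈ 0.2085

PAF ≈ 0.209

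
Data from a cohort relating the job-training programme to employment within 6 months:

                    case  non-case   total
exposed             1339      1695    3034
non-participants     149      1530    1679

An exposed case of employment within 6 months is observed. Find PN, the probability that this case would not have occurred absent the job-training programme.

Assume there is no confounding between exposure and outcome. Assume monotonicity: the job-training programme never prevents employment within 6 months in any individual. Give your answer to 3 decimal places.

p₁ = P(outcome | exposed) = 1339/3034 = 0.44133
p₀ = P(outcome | unexposed) = 149/1679 = 0.088743
Under exogeneity and monotonicity, PN = (p₁ − p₀) / p₁.
PN = (0.44133 − 0.088743) / 0.44133 = 0.35259 / 0.44133 ≈ 0.7989

PN ≈ 0.799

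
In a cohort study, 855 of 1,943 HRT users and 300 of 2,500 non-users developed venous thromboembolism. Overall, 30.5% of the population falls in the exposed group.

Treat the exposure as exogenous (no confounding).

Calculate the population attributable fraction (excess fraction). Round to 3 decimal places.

PAF ≈ 0.449

p₁ = P(outcome | exposed) = 855/1943 = 0.44004
p₀ = P(outcome | unexposed) = 300/2500 = 0.12
Overall risk P(Y=1) = π·p₁ + (1−π)·p₀ = 0.305×0.44004 + 0.695×0.12 = 0.21761.
Under exogeneity, PAF = [P(Y=1) − p₀] / P(Y=1).
PAF = (0.21761 − 0.12) / 0.21761 ≈ 0.4486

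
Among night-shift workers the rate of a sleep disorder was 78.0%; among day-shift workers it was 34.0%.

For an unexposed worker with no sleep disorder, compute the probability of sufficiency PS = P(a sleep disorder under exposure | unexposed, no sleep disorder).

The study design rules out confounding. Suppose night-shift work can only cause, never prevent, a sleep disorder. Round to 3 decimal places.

p₁ = 0.78, p₀ = 0.34.
Under exogeneity and monotonicity, PS = (p₁ − p₀) / (1 − p₀).
PS = (0.78 − 0.34) / (1 − 0.34) = 0.44 / 0.66 ≈ 0.6667

PS ≈ 0.667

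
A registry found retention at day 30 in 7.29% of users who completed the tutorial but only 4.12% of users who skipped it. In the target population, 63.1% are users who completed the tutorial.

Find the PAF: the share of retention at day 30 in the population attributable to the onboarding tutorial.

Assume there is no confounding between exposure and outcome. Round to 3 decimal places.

p₁ = 0.0729, p₀ = 0.0412.
Overall risk P(Y=1) = π·p₁ + (1−π)·p₀ = 0.631×0.0729 + 0.369×0.0412 = 0.061203.
Under exogeneity, PAF = [P(Y=1) − p₀] / P(Y=1).
PAF = (0.061203 − 0.0412) / 0.061203 ≈ 0.3268

PAF ≈ 0.327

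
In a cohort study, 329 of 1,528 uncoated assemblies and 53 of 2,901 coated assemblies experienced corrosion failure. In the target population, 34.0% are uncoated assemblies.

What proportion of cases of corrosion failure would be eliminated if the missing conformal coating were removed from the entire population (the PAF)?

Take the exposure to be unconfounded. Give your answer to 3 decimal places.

p₁ = P(outcome | exposed) = 329/1528 = 0.21531
p₀ = P(outcome | unexposed) = 53/2901 = 0.01827
Overall risk P(Y=1) = π·p₁ + (1−π)·p₀ = 0.34×0.21531 + 0.66×0.01827 = 0.085265.
Under exogeneity, PAF = [P(Y=1) − p₀] / P(Y=1).
PAF = (0.085265 − 0.01827) / 0.085265 ≈ 0.7857

PAF ≈ 0.786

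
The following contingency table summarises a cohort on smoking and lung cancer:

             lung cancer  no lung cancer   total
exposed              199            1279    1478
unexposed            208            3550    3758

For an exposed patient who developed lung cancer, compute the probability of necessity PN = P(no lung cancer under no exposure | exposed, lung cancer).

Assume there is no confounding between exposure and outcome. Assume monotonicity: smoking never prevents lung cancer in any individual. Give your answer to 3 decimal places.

PN ≈ 0.589

p₁ = P(outcome | exposed) = 199/1478 = 0.13464
p₀ = P(outcome | unexposed) = 208/3758 = 0.055349
Under exogeneity and monotonicity, PN = (p₁ − p₀)/p₁.
PN = (0.13464 − 0.055349) / 0.13464 ≈ 0.5889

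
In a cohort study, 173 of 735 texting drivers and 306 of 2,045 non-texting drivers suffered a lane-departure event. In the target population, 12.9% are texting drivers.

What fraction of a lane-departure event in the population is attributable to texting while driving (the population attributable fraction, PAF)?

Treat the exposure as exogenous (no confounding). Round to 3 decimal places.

p₁ = P(outcome | exposed) = 173/735 = 0.23537
p₀ = P(outcome | unexposed) = 306/2045 = 0.14963
Overall risk P(Y=1) = π·p₁ + (1−π)·p₀ = 0.129×0.23537 + 0.871×0.14963 = 0.16069.
Under exogeneity, PAF = [P(Y=1) − p₀] / P(Y=1).
PAF = (0.16069 − 0.14963) / 0.16069 ≈ 0.0688

PAF ≈ 0.069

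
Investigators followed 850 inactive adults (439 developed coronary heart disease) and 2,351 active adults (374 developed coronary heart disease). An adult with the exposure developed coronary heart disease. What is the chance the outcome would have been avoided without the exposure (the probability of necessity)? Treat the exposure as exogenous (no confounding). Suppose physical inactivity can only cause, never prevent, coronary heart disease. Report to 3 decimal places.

p₁ = P(outcome | exposed) = 439/850 = 0.51647
p₀ = P(outcome | unexposed) = 374/2351 = 0.15908
Under exogeneity and monotonicity, PN = (p₁ − p₀) / p₁.
PN = (0.51647 − 0.15908) / 0.51647 = 0.35739 / 0.51647 ≈ 0.6920

PN ≈ 0.692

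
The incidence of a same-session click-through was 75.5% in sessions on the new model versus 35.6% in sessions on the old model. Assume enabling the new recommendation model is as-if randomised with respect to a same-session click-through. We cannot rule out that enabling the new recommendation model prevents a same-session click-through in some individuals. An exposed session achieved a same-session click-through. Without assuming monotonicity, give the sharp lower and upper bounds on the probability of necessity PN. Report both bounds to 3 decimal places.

p₁ = 0.755, p₀ = 0.356.
Under exogeneity alone the bounds on PN are max{0,(p₁−p₀)/p₁} ≤ PN ≤ min{1,(1−p₀)/p₁}.
  lower = (p₁ − p₀)/p₁ = 0.399 / 0.755 ≈ 0.5285
  upper = min{1, (1 − p₀)/p₁} = 0.644 / 0.755 ≈ 0.8530

0.528 ≤ PN ≤ 0.853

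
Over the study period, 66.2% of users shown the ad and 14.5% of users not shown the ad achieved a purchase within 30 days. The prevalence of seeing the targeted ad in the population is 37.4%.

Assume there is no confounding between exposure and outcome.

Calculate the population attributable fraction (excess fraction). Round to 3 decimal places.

p₁ = 0.662, p₀ = 0.145.
Overall risk P(Y=1) = π·p₁ + (1−π)·p₀ = 0.374×0.662 + 0.626×0.145 = 0.33836.
Under exogeneity, PAF = [P(Y=1) − p₀] / P(Y=1).
PAF = (0.33836 − 0.145) / 0.33836 ≈ 0.5715

PAF ≈ 0.571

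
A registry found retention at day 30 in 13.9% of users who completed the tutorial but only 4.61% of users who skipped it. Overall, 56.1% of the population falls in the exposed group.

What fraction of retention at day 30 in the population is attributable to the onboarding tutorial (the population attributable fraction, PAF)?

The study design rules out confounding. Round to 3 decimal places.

PAF ≈ 0.531

p₁ = 0.139, p₀ = 0.0461.
Overall risk P(Y=1) = π·p₁ + (1−π)·p₀ = 0.561×0.139 + 0.439×0.0461 = 0.098217.
Under exogeneity, PAF = [P(Y=1) − p₀] / P(Y=1).
PAF = (0.098217 − 0.0461) / 0.098217 ≈ 0.5306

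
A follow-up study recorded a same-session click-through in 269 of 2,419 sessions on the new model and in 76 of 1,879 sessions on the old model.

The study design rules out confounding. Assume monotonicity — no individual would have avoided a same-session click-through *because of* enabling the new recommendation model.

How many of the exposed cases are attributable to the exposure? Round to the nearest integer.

p₁ = P(outcome | exposed) = 269/2419 = 0.1112
p₀ = P(outcome | unexposed) = 76/1879 = 0.040447
PN = (p₁ − p₀)/p₁ = (0.1112 − 0.040447) / 0.1112 ≈ 0.63628.
Attributable cases ≈ PN × (exposed cases) = 0.63628 × 269 ≈ 171.16.

about 171 cases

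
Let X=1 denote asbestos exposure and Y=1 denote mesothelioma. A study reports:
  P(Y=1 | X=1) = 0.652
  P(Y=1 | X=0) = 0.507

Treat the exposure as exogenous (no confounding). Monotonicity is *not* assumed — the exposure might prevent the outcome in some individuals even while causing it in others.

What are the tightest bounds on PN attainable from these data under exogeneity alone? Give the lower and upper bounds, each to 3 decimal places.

0.222 ≤ PN ≤ 0.756

Let p₁ = 0.652, p₀ = 0.507.
Under exogeneity alone the bounds on PN are max{0,(p₁−p₀)/p₁} ≤ PN ≤ min{1,(1−p₀)/p₁}.
  lower = (p₁ − p₀)/p₁ = 0.145 / 0.652 ≈ 0.2224
  upper = min{1, (1 − p₀)/p₁} = 0.493 / 0.652 ≈ 0.7561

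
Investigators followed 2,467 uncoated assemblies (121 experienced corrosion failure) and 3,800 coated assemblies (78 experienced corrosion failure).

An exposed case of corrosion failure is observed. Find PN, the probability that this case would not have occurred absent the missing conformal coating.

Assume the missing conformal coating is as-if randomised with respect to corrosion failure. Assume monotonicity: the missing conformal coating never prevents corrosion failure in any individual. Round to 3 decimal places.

p₁ = P(outcome | exposed) = 121/2467 = 0.049047
p₀ = P(outcome | unexposed) = 78/3800 = 0.020526
Under exogeneity and monotonicity, PN = (p₁ − p₀) / p₁.
PN = (0.049047 − 0.020526) / 0.049047 = 0.028521 / 0.049047 ≈ 0.5815

PN ≈ 0.582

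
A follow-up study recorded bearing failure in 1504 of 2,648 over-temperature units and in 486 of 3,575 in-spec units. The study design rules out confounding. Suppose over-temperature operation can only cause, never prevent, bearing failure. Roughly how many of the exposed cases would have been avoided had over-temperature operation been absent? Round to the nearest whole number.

about 1144 cases

p₁ = P(outcome | exposed) = 1504/2648 = 0.56798
p₀ = P(outcome | unexposed) = 486/3575 = 0.13594
PN = (p₁ − p₀)/p₁ = (0.56798 − 0.13594) / 0.56798 ≈ 0.76065.
Attributable cases ≈ PN × (exposed cases) = 0.76065 × 1504 ≈ 1144.02.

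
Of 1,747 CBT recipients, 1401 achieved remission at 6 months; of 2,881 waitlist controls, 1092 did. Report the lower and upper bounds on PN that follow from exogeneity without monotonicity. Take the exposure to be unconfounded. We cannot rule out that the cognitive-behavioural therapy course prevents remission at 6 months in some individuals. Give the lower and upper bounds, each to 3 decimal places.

0.527 ≤ PN ≤ 0.774

p₁ = P(outcome | exposed) = 1401/1747 = 0.80195
p₀ = P(outcome | unexposed) = 1092/2881 = 0.37904
Under exogeneity alone the bounds on PN are max{0,(p₁−p₀)/p₁} ≤ PN ≤ min{1,(1−p₀)/p₁}.
  lower = (p₁ − p₀)/p₁ = 0.42291 / 0.80195 ≈ 0.5274
  upper = min{1, (1 − p₀)/p₁} = 0.62096 / 0.80195 ≈ 0.7743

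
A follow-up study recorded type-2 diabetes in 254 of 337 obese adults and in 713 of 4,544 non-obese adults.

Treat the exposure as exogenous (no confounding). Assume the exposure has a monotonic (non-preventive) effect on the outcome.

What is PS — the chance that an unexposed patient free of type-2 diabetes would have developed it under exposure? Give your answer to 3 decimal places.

PS ≈ 0.708

p₁ = P(outcome | exposed) = 254/337 = 0.75371
p₀ = P(outcome | unexposed) = 713/4544 = 0.15691
Under exogeneity and monotonicity, PS = (p₁ − p₀) / (1 − p₀).
PS = (0.75371 − 0.15691) / (1 − 0.15691) = 0.5968 / 0.84309 ≈ 0.7079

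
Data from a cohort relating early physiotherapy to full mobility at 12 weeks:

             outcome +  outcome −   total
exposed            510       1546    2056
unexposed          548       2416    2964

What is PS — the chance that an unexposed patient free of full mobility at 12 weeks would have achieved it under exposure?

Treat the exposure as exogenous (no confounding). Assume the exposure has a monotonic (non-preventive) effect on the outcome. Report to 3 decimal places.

p₁ = P(outcome | exposed) = 510/2056 = 0.24805
p₀ = P(outcome | unexposed) = 548/2964 = 0.18489
Under exogeneity and monotonicity, PS = (p₁ − p₀)/(1 − p₀).
PS = (0.24805 − 0.18489) / 0.81511 ≈ 0.0775

PS ≈ 0.077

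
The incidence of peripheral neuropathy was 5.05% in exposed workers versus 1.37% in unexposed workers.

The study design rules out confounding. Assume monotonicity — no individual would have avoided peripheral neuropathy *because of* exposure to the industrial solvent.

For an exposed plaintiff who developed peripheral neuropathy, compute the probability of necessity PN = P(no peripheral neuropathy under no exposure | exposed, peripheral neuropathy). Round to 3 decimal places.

PN ≈ 0.729

p₁ = 0.0505, p₀ = 0.0137.
Under exogeneity and monotonicity, PN = (p₁ − p₀) / p₁.
PN = (0.0505 − 0.0137) / 0.0505 = 0.0368 / 0.0505 ≈ 0.7287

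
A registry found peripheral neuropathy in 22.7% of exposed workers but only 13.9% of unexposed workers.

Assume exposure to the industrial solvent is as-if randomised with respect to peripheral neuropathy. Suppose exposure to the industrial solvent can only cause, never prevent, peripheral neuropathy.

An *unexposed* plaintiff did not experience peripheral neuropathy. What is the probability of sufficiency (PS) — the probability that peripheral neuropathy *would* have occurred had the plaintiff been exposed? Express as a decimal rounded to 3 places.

PS ≈ 0.102

p₁ = 0.227, p₀ = 0.139.
Under exogeneity and monotonicity, PS = (p₁ − p₀) / (1 − p₀).
PS = (0.227 − 0.139) / (1 − 0.139) = 0.088 / 0.861 ≈ 0.1022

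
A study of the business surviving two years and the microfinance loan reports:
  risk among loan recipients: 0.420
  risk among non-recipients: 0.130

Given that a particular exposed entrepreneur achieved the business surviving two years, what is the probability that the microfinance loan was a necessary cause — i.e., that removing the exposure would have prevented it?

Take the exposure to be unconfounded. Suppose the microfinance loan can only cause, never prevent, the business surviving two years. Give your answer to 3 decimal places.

PN ≈ 0.690

Let p₁ = 0.42, p₀ = 0.13.
Under exogeneity and monotonicity, PN = (p₁ − p₀) / p₁.
PN = (0.42 − 0.13) / 0.42 = 0.29 / 0.42 ≈ 0.6905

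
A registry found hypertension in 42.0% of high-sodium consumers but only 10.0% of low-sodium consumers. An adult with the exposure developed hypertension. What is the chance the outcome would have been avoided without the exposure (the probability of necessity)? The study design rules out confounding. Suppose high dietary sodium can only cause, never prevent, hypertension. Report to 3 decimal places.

PN ≈ 0.762

p₁ = 0.42, p₀ = 0.1.
Under exogeneity and monotonicity, PN = (p₁ − p₀) / p₁.
PN = (0.42 − 0.1) / 0.42 = 0.32 / 0.42 ≈ 0.7619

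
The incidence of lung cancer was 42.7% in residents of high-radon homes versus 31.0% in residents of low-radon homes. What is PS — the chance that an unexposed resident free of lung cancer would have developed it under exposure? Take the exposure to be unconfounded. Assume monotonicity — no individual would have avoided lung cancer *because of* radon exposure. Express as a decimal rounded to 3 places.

PS ≈ 0.170

p₁ = 0.427, p₀ = 0.31.
Under exogeneity and monotonicity, PS = (p₁ − p₀) / (1 − p₀).
PS = (0.427 − 0.31) / (1 − 0.31) = 0.117 / 0.69 ≈ 0.1696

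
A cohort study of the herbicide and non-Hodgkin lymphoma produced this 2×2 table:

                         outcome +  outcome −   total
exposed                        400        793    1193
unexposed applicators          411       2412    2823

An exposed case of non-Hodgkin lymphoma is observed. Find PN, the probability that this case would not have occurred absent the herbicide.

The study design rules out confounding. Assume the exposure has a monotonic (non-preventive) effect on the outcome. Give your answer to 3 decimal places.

p₁ = P(outcome | exposed) = 400/1193 = 0.33529
p₀ = P(outcome | unexposed) = 411/2823 = 0.14559
Under exogeneity and monotonicity, PN = (p₁ − p₀)/p₁.
PN = (0.33529 − 0.14559) / 0.33529 ≈ 0.5658

PN ≈ 0.566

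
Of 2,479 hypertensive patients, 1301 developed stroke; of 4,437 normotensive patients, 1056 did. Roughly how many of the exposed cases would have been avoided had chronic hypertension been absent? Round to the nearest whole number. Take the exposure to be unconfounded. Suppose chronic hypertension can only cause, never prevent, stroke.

p₁ = P(outcome | exposed) = 1301/2479 = 0.52481
p₀ = P(outcome | unexposed) = 1056/4437 = 0.238
PN = (p₁ − p₀)/p₁ = (0.52481 − 0.238) / 0.52481 ≈ 0.54650.
Attributable cases ≈ PN × (exposed cases) = 0.54650 × 1301 ≈ 711.00.

about 711 cases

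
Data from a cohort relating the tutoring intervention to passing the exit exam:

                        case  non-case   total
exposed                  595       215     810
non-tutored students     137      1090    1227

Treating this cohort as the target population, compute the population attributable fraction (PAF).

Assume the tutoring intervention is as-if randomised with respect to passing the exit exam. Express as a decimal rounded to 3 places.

PAF ≈ 0.689

p₁ = P(outcome | exposed) = 595/810 = 0.73457
p₀ = P(outcome | unexposed) = 137/1227 = 0.11165
Exposure prevalence π = 810/2037 = 0.39764; overall risk P(Y=1) = 0.35935.
Under exogeneity, PAF = [P(Y=1) − p₀]/P(Y=1).
PAF = (0.35935 − 0.11165) / 0.35935 ≈ 0.6893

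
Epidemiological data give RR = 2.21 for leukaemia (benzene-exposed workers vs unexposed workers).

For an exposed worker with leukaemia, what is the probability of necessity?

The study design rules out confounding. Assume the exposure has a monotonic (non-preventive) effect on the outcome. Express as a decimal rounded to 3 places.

Under exogeneity and monotonicity, PN = (RR − 1) / RR = 1 − 1/RR.
PN = (2.21 − 1) / 2.21 = 1.21 / 2.21 ≈ 0.5475

PN ≈ 0.548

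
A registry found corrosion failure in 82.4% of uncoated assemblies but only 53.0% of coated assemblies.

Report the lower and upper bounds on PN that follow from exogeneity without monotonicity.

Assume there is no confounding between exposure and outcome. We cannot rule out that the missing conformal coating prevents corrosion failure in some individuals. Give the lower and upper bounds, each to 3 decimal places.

0.357 ≤ PN ≤ 0.570

p₁ = 0.824, p₀ = 0.53.
Under exogeneity alone the bounds on PN are max{0,(p₁−p₀)/p₁} ≤ PN ≤ min{1,(1−p₀)/p₁}.
  lower = (p₁ − p₀)/p₁ = 0.294 / 0.824 ≈ 0.3568
  upper = min{1, (1 − p₀)/p₁} = 0.47 / 0.824 ≈ 0.5704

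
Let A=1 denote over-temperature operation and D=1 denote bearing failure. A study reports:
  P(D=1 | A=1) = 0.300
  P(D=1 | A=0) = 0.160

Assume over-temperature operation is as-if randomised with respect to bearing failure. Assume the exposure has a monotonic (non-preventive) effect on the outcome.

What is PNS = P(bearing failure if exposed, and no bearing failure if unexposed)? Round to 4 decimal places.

Let p₁ = 0.3, p₀ = 0.16.
Under exogeneity and monotonicity, PNS = p₁ − p₀.
PNS = 0.3 − 0.16 = 0.14

PNS ≈ 0.1400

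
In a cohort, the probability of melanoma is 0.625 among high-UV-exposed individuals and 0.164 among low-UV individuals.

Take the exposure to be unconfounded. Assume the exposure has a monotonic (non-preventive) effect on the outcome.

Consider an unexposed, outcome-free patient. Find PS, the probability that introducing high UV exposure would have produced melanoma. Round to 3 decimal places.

Let p₁ = 0.625, p₀ = 0.164.
Under exogeneity and monotonicity, PS = (p₁ − p₀) / (1 − p₀).
PS = (0.625 − 0.164) / (1 − 0.164) = 0.461 / 0.836 ≈ 0.5514

PS ≈ 0.551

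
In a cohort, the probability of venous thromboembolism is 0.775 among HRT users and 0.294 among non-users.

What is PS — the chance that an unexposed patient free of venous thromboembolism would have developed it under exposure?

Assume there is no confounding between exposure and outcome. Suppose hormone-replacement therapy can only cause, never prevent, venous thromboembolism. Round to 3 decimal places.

Let p₁ = 0.775, p₀ = 0.294.
Under exogeneity and monotonicity, PS = (p₁ − p₀) / (1 − p₀).
PS = (0.775 − 0.294) / (1 − 0.294) = 0.481 / 0.706 ≈ 0.6813

PS ≈ 0.681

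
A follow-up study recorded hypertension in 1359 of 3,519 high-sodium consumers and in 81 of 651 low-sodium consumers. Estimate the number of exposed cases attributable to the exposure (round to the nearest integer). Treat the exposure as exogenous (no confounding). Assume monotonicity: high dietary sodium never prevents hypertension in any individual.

about 921 cases

p₁ = P(outcome | exposed) = 1359/3519 = 0.38619
p₀ = P(outcome | unexposed) = 81/651 = 0.12442
PN = (p₁ − p₀)/p₁ = (0.38619 − 0.12442) / 0.38619 ≈ 0.67782.
Attributable cases ≈ PN × (exposed cases) = 0.67782 × 1359 ≈ 921.15.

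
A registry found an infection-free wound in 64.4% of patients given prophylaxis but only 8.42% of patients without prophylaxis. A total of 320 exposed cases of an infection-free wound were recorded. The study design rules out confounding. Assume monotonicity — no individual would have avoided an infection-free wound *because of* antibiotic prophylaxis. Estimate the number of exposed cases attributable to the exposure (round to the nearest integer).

about 278 cases

p₁ = 0.644, p₀ = 0.0842.
PN = (p₁ − p₀)/p₁ = (0.644 − 0.0842) / 0.644 ≈ 0.86925.
Attributable cases ≈ PN × (exposed cases) = 0.86925 × 320 ≈ 278.16.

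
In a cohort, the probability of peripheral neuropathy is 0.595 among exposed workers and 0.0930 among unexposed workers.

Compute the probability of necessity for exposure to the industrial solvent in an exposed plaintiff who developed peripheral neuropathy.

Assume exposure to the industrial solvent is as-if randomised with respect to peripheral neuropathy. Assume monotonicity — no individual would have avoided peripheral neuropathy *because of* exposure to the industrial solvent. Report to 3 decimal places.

Let p₁ = 0.595, p₀ = 0.093.
Under exogeneity and monotonicity, PN = (p₁ − p₀) / p₁.
PN = (0.595 − 0.093) / 0.595 = 0.502 / 0.595 ≈ 0.8437

PN ≈ 0.844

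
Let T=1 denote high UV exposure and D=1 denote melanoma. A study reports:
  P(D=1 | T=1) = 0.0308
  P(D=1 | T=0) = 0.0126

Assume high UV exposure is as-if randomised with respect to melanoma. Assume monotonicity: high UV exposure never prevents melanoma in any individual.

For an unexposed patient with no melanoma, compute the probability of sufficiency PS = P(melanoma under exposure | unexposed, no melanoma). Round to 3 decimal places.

PS ≈ 0.018

Let p₁ = 0.0308, p₀ = 0.0126.
Under exogeneity and monotonicity, PS = (p₁ − p₀) / (1 − p₀).
PS = (0.0308 − 0.0126) / (1 − 0.0126) = 0.0182 / 0.9874 ≈ 0.0184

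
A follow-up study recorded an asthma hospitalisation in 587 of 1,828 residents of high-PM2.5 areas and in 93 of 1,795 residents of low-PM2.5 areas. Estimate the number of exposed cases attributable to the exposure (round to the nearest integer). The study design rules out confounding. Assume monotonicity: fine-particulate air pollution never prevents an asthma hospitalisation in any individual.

about 492 cases

p₁ = P(outcome | exposed) = 587/1828 = 0.32112
p₀ = P(outcome | unexposed) = 93/1795 = 0.051811
PN = (p₁ − p₀)/p₁ = (0.32112 − 0.051811) / 0.32112 ≈ 0.83865.
Attributable cases ≈ PN × (exposed cases) = 0.83865 × 587 ≈ 492.29.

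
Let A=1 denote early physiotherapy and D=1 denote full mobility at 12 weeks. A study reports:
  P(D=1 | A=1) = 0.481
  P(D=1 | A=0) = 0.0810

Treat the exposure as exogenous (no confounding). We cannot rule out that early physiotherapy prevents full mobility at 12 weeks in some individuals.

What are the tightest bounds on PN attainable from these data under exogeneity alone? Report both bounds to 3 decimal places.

Let p₁ = 0.481, p₀ = 0.081.
Under exogeneity alone the bounds on PN are max{0,(p₁−p₀)/p₁} ≤ PN ≤ min{1,(1−p₀)/p₁}.
  lower = (p₁ − p₀)/p₁ = 0.4 / 0.481 ≈ 0.8316
  upper = min{1, (1 − p₀)/p₁} = 0.919 / 0.481 ≈ 1.9106 → capped at 1

0.832 ≤ PN ≤ 1.000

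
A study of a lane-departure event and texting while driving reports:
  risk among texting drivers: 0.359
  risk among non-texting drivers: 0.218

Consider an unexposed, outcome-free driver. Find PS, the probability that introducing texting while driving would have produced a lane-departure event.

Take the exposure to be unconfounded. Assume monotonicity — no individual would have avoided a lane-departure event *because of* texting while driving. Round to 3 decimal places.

Let p₁ = 0.359, p₀ = 0.218.
Under exogeneity and monotonicity, PS = (p₁ − p₀) / (1 − p₀).
PS = (0.359 − 0.218) / (1 − 0.218) = 0.141 / 0.782 ≈ 0.1803

PS ≈ 0.180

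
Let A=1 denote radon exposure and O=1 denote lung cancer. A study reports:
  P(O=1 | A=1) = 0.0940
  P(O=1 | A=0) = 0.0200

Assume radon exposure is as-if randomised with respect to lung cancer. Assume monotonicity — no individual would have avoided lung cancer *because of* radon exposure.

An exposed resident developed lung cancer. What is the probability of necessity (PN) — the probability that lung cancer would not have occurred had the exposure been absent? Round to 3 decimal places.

PN ≈ 0.787

Let p₁ = 0.094, p₀ = 0.02.
Under exogeneity and monotonicity, PN = (p₁ − p₀) / p₁.
PN = (0.094 − 0.02) / 0.094 = 0.074 / 0.094 ≈ 0.7872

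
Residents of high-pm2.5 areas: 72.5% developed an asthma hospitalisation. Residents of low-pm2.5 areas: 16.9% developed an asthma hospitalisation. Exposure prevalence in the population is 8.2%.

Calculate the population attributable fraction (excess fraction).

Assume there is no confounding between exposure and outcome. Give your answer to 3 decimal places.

PAF ≈ 0.212

p₁ = 0.725, p₀ = 0.169.
Overall risk P(Y=1) = π·p₁ + (1−π)·p₀ = 0.082×0.725 + 0.918×0.169 = 0.21459.
Under exogeneity, PAF = [P(Y=1) − p₀] / P(Y=1).
PAF = (0.21459 − 0.169) / 0.21459 ≈ 0.2125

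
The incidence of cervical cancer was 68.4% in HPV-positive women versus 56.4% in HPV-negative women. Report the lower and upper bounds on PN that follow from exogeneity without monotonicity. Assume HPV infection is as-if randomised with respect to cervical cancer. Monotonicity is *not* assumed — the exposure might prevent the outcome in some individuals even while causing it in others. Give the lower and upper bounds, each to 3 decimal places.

p₁ = 0.684, p₀ = 0.564.
Under exogeneity alone the bounds on PN are max{0,(p₁−p₀)/p₁} ≤ PN ≤ min{1,(1−p₀)/p₁}.
  lower = (p₁ − p₀)/p₁ = 0.12 / 0.684 ≈ 0.1754
  upper = min{1, (1 − p₀)/p₁} = 0.436 / 0.684 ≈ 0.6374

0.175 ≤ PN ≤ 0.637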